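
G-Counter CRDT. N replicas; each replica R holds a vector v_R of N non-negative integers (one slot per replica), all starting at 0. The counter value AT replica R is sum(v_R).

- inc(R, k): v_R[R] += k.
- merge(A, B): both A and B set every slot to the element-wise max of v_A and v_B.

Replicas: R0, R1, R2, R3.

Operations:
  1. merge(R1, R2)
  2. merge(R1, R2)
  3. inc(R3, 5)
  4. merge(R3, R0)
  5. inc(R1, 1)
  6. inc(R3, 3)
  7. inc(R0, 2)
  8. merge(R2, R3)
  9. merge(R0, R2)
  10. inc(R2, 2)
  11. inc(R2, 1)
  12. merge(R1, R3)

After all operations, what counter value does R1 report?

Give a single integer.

Answer: 9

Derivation:
Op 1: merge R1<->R2 -> R1=(0,0,0,0) R2=(0,0,0,0)
Op 2: merge R1<->R2 -> R1=(0,0,0,0) R2=(0,0,0,0)
Op 3: inc R3 by 5 -> R3=(0,0,0,5) value=5
Op 4: merge R3<->R0 -> R3=(0,0,0,5) R0=(0,0,0,5)
Op 5: inc R1 by 1 -> R1=(0,1,0,0) value=1
Op 6: inc R3 by 3 -> R3=(0,0,0,8) value=8
Op 7: inc R0 by 2 -> R0=(2,0,0,5) value=7
Op 8: merge R2<->R3 -> R2=(0,0,0,8) R3=(0,0,0,8)
Op 9: merge R0<->R2 -> R0=(2,0,0,8) R2=(2,0,0,8)
Op 10: inc R2 by 2 -> R2=(2,0,2,8) value=12
Op 11: inc R2 by 1 -> R2=(2,0,3,8) value=13
Op 12: merge R1<->R3 -> R1=(0,1,0,8) R3=(0,1,0,8)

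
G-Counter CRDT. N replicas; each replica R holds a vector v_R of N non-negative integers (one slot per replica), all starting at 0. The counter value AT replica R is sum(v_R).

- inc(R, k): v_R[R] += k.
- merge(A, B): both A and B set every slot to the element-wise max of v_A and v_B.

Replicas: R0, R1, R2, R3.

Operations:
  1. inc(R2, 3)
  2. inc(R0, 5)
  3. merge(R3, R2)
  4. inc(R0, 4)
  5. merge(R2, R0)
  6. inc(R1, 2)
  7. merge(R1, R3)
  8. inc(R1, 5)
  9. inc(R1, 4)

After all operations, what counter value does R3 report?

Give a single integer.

Op 1: inc R2 by 3 -> R2=(0,0,3,0) value=3
Op 2: inc R0 by 5 -> R0=(5,0,0,0) value=5
Op 3: merge R3<->R2 -> R3=(0,0,3,0) R2=(0,0,3,0)
Op 4: inc R0 by 4 -> R0=(9,0,0,0) value=9
Op 5: merge R2<->R0 -> R2=(9,0,3,0) R0=(9,0,3,0)
Op 6: inc R1 by 2 -> R1=(0,2,0,0) value=2
Op 7: merge R1<->R3 -> R1=(0,2,3,0) R3=(0,2,3,0)
Op 8: inc R1 by 5 -> R1=(0,7,3,0) value=10
Op 9: inc R1 by 4 -> R1=(0,11,3,0) value=14

Answer: 5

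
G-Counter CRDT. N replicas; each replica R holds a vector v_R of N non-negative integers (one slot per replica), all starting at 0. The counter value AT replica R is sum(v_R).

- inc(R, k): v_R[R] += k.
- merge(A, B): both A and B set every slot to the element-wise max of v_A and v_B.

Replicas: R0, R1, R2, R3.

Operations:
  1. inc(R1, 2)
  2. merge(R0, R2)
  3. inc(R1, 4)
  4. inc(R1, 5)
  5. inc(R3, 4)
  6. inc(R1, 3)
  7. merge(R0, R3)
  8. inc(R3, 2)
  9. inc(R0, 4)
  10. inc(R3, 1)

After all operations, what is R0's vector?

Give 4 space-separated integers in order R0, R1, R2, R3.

Answer: 4 0 0 4

Derivation:
Op 1: inc R1 by 2 -> R1=(0,2,0,0) value=2
Op 2: merge R0<->R2 -> R0=(0,0,0,0) R2=(0,0,0,0)
Op 3: inc R1 by 4 -> R1=(0,6,0,0) value=6
Op 4: inc R1 by 5 -> R1=(0,11,0,0) value=11
Op 5: inc R3 by 4 -> R3=(0,0,0,4) value=4
Op 6: inc R1 by 3 -> R1=(0,14,0,0) value=14
Op 7: merge R0<->R3 -> R0=(0,0,0,4) R3=(0,0,0,4)
Op 8: inc R3 by 2 -> R3=(0,0,0,6) value=6
Op 9: inc R0 by 4 -> R0=(4,0,0,4) value=8
Op 10: inc R3 by 1 -> R3=(0,0,0,7) value=7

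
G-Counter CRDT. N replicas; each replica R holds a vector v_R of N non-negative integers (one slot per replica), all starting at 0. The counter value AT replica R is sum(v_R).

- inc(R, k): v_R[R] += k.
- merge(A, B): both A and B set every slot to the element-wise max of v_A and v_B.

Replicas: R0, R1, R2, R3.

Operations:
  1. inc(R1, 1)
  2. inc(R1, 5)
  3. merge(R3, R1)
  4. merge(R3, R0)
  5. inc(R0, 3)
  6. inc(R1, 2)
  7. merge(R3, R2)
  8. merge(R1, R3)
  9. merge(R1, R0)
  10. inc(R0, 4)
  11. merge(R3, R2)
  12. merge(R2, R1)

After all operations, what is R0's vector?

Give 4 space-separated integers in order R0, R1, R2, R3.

Op 1: inc R1 by 1 -> R1=(0,1,0,0) value=1
Op 2: inc R1 by 5 -> R1=(0,6,0,0) value=6
Op 3: merge R3<->R1 -> R3=(0,6,0,0) R1=(0,6,0,0)
Op 4: merge R3<->R0 -> R3=(0,6,0,0) R0=(0,6,0,0)
Op 5: inc R0 by 3 -> R0=(3,6,0,0) value=9
Op 6: inc R1 by 2 -> R1=(0,8,0,0) value=8
Op 7: merge R3<->R2 -> R3=(0,6,0,0) R2=(0,6,0,0)
Op 8: merge R1<->R3 -> R1=(0,8,0,0) R3=(0,8,0,0)
Op 9: merge R1<->R0 -> R1=(3,8,0,0) R0=(3,8,0,0)
Op 10: inc R0 by 4 -> R0=(7,8,0,0) value=15
Op 11: merge R3<->R2 -> R3=(0,8,0,0) R2=(0,8,0,0)
Op 12: merge R2<->R1 -> R2=(3,8,0,0) R1=(3,8,0,0)

Answer: 7 8 0 0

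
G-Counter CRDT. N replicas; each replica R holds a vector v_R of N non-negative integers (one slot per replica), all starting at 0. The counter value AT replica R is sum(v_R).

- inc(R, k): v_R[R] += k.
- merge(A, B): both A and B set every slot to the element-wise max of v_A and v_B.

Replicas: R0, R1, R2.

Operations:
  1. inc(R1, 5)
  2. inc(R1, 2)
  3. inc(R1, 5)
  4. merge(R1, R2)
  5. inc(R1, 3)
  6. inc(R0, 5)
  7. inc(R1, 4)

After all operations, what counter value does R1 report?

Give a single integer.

Op 1: inc R1 by 5 -> R1=(0,5,0) value=5
Op 2: inc R1 by 2 -> R1=(0,7,0) value=7
Op 3: inc R1 by 5 -> R1=(0,12,0) value=12
Op 4: merge R1<->R2 -> R1=(0,12,0) R2=(0,12,0)
Op 5: inc R1 by 3 -> R1=(0,15,0) value=15
Op 6: inc R0 by 5 -> R0=(5,0,0) value=5
Op 7: inc R1 by 4 -> R1=(0,19,0) value=19

Answer: 19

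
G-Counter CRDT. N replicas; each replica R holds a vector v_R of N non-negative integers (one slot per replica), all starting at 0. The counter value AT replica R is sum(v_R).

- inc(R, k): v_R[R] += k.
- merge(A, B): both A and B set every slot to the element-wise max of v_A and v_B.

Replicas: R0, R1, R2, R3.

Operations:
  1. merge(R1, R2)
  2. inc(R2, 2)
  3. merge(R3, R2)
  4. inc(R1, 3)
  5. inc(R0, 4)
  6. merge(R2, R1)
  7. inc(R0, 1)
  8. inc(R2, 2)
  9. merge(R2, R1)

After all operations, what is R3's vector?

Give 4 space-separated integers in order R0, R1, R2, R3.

Op 1: merge R1<->R2 -> R1=(0,0,0,0) R2=(0,0,0,0)
Op 2: inc R2 by 2 -> R2=(0,0,2,0) value=2
Op 3: merge R3<->R2 -> R3=(0,0,2,0) R2=(0,0,2,0)
Op 4: inc R1 by 3 -> R1=(0,3,0,0) value=3
Op 5: inc R0 by 4 -> R0=(4,0,0,0) value=4
Op 6: merge R2<->R1 -> R2=(0,3,2,0) R1=(0,3,2,0)
Op 7: inc R0 by 1 -> R0=(5,0,0,0) value=5
Op 8: inc R2 by 2 -> R2=(0,3,4,0) value=7
Op 9: merge R2<->R1 -> R2=(0,3,4,0) R1=(0,3,4,0)

Answer: 0 0 2 0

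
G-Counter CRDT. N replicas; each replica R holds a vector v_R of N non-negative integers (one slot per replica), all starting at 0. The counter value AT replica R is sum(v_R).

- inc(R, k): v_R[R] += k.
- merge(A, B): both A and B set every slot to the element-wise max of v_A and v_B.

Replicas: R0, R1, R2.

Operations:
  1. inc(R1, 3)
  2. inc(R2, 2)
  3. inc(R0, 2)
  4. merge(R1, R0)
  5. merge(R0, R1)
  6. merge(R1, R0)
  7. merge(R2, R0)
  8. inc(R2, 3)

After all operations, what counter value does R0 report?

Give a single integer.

Answer: 7

Derivation:
Op 1: inc R1 by 3 -> R1=(0,3,0) value=3
Op 2: inc R2 by 2 -> R2=(0,0,2) value=2
Op 3: inc R0 by 2 -> R0=(2,0,0) value=2
Op 4: merge R1<->R0 -> R1=(2,3,0) R0=(2,3,0)
Op 5: merge R0<->R1 -> R0=(2,3,0) R1=(2,3,0)
Op 6: merge R1<->R0 -> R1=(2,3,0) R0=(2,3,0)
Op 7: merge R2<->R0 -> R2=(2,3,2) R0=(2,3,2)
Op 8: inc R2 by 3 -> R2=(2,3,5) value=10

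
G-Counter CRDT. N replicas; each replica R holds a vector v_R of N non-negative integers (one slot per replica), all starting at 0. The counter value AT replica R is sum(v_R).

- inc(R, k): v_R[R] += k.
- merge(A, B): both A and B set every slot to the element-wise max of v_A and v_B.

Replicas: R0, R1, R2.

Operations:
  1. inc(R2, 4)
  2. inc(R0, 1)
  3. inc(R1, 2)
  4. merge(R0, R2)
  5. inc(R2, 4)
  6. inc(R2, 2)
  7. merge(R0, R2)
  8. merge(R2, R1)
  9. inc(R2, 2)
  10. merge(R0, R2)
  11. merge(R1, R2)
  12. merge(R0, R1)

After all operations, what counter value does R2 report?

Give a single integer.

Answer: 15

Derivation:
Op 1: inc R2 by 4 -> R2=(0,0,4) value=4
Op 2: inc R0 by 1 -> R0=(1,0,0) value=1
Op 3: inc R1 by 2 -> R1=(0,2,0) value=2
Op 4: merge R0<->R2 -> R0=(1,0,4) R2=(1,0,4)
Op 5: inc R2 by 4 -> R2=(1,0,8) value=9
Op 6: inc R2 by 2 -> R2=(1,0,10) value=11
Op 7: merge R0<->R2 -> R0=(1,0,10) R2=(1,0,10)
Op 8: merge R2<->R1 -> R2=(1,2,10) R1=(1,2,10)
Op 9: inc R2 by 2 -> R2=(1,2,12) value=15
Op 10: merge R0<->R2 -> R0=(1,2,12) R2=(1,2,12)
Op 11: merge R1<->R2 -> R1=(1,2,12) R2=(1,2,12)
Op 12: merge R0<->R1 -> R0=(1,2,12) R1=(1,2,12)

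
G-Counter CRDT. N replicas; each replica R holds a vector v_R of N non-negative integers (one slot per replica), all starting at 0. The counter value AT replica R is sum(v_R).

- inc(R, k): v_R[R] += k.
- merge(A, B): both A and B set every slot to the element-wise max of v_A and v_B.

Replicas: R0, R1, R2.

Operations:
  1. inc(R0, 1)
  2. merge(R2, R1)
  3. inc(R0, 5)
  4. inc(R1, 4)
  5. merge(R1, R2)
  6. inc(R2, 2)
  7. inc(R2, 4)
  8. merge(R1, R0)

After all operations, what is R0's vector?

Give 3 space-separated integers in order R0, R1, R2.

Answer: 6 4 0

Derivation:
Op 1: inc R0 by 1 -> R0=(1,0,0) value=1
Op 2: merge R2<->R1 -> R2=(0,0,0) R1=(0,0,0)
Op 3: inc R0 by 5 -> R0=(6,0,0) value=6
Op 4: inc R1 by 4 -> R1=(0,4,0) value=4
Op 5: merge R1<->R2 -> R1=(0,4,0) R2=(0,4,0)
Op 6: inc R2 by 2 -> R2=(0,4,2) value=6
Op 7: inc R2 by 4 -> R2=(0,4,6) value=10
Op 8: merge R1<->R0 -> R1=(6,4,0) R0=(6,4,0)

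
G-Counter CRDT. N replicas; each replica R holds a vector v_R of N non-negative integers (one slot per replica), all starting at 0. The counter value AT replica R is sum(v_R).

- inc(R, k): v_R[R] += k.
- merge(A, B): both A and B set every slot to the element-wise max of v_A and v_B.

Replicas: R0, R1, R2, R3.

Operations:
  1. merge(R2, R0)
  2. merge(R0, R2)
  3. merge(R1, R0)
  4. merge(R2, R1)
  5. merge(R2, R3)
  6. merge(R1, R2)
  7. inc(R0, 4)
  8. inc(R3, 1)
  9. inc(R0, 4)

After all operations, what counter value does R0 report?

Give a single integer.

Answer: 8

Derivation:
Op 1: merge R2<->R0 -> R2=(0,0,0,0) R0=(0,0,0,0)
Op 2: merge R0<->R2 -> R0=(0,0,0,0) R2=(0,0,0,0)
Op 3: merge R1<->R0 -> R1=(0,0,0,0) R0=(0,0,0,0)
Op 4: merge R2<->R1 -> R2=(0,0,0,0) R1=(0,0,0,0)
Op 5: merge R2<->R3 -> R2=(0,0,0,0) R3=(0,0,0,0)
Op 6: merge R1<->R2 -> R1=(0,0,0,0) R2=(0,0,0,0)
Op 7: inc R0 by 4 -> R0=(4,0,0,0) value=4
Op 8: inc R3 by 1 -> R3=(0,0,0,1) value=1
Op 9: inc R0 by 4 -> R0=(8,0,0,0) value=8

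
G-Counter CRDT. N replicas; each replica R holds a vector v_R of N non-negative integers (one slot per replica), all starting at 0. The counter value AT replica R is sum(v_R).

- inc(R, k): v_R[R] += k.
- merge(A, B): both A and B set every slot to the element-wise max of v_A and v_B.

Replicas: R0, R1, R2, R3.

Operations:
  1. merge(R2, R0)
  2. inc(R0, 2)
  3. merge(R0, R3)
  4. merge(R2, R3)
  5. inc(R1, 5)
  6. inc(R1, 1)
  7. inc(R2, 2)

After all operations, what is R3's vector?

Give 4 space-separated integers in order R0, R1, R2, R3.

Answer: 2 0 0 0

Derivation:
Op 1: merge R2<->R0 -> R2=(0,0,0,0) R0=(0,0,0,0)
Op 2: inc R0 by 2 -> R0=(2,0,0,0) value=2
Op 3: merge R0<->R3 -> R0=(2,0,0,0) R3=(2,0,0,0)
Op 4: merge R2<->R3 -> R2=(2,0,0,0) R3=(2,0,0,0)
Op 5: inc R1 by 5 -> R1=(0,5,0,0) value=5
Op 6: inc R1 by 1 -> R1=(0,6,0,0) value=6
Op 7: inc R2 by 2 -> R2=(2,0,2,0) value=4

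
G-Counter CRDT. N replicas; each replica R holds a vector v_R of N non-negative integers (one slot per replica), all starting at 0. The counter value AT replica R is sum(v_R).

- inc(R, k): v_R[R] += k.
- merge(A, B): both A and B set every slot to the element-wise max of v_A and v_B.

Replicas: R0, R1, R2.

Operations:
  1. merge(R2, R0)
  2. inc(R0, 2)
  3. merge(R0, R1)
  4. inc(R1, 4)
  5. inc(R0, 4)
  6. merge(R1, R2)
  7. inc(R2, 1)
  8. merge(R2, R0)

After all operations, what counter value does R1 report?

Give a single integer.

Answer: 6

Derivation:
Op 1: merge R2<->R0 -> R2=(0,0,0) R0=(0,0,0)
Op 2: inc R0 by 2 -> R0=(2,0,0) value=2
Op 3: merge R0<->R1 -> R0=(2,0,0) R1=(2,0,0)
Op 4: inc R1 by 4 -> R1=(2,4,0) value=6
Op 5: inc R0 by 4 -> R0=(6,0,0) value=6
Op 6: merge R1<->R2 -> R1=(2,4,0) R2=(2,4,0)
Op 7: inc R2 by 1 -> R2=(2,4,1) value=7
Op 8: merge R2<->R0 -> R2=(6,4,1) R0=(6,4,1)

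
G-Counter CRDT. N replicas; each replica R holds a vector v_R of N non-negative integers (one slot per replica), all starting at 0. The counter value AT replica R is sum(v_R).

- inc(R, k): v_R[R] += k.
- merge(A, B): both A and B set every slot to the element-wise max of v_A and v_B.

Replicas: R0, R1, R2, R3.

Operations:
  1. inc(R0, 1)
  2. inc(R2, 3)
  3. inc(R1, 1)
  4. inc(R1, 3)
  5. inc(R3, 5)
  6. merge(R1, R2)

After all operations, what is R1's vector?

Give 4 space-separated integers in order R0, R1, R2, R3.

Op 1: inc R0 by 1 -> R0=(1,0,0,0) value=1
Op 2: inc R2 by 3 -> R2=(0,0,3,0) value=3
Op 3: inc R1 by 1 -> R1=(0,1,0,0) value=1
Op 4: inc R1 by 3 -> R1=(0,4,0,0) value=4
Op 5: inc R3 by 5 -> R3=(0,0,0,5) value=5
Op 6: merge R1<->R2 -> R1=(0,4,3,0) R2=(0,4,3,0)

Answer: 0 4 3 0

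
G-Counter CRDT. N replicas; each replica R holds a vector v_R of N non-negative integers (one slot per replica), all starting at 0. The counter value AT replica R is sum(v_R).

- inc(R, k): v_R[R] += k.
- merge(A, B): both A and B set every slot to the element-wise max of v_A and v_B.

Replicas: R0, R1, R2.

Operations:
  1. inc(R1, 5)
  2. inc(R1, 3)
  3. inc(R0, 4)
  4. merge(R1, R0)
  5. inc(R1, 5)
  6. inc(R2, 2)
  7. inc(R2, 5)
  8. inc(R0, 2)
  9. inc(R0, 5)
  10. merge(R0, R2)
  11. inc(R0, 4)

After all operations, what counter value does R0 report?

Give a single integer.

Answer: 30

Derivation:
Op 1: inc R1 by 5 -> R1=(0,5,0) value=5
Op 2: inc R1 by 3 -> R1=(0,8,0) value=8
Op 3: inc R0 by 4 -> R0=(4,0,0) value=4
Op 4: merge R1<->R0 -> R1=(4,8,0) R0=(4,8,0)
Op 5: inc R1 by 5 -> R1=(4,13,0) value=17
Op 6: inc R2 by 2 -> R2=(0,0,2) value=2
Op 7: inc R2 by 5 -> R2=(0,0,7) value=7
Op 8: inc R0 by 2 -> R0=(6,8,0) value=14
Op 9: inc R0 by 5 -> R0=(11,8,0) value=19
Op 10: merge R0<->R2 -> R0=(11,8,7) R2=(11,8,7)
Op 11: inc R0 by 4 -> R0=(15,8,7) value=30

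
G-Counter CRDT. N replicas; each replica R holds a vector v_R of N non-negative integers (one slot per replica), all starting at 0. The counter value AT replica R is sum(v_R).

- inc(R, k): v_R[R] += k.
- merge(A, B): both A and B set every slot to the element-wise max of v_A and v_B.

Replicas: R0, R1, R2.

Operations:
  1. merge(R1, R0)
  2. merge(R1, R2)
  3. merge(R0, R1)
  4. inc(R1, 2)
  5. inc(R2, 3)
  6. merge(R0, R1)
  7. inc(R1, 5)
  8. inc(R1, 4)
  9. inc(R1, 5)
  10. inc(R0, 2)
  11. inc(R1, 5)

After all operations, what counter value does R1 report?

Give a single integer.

Answer: 21

Derivation:
Op 1: merge R1<->R0 -> R1=(0,0,0) R0=(0,0,0)
Op 2: merge R1<->R2 -> R1=(0,0,0) R2=(0,0,0)
Op 3: merge R0<->R1 -> R0=(0,0,0) R1=(0,0,0)
Op 4: inc R1 by 2 -> R1=(0,2,0) value=2
Op 5: inc R2 by 3 -> R2=(0,0,3) value=3
Op 6: merge R0<->R1 -> R0=(0,2,0) R1=(0,2,0)
Op 7: inc R1 by 5 -> R1=(0,7,0) value=7
Op 8: inc R1 by 4 -> R1=(0,11,0) value=11
Op 9: inc R1 by 5 -> R1=(0,16,0) value=16
Op 10: inc R0 by 2 -> R0=(2,2,0) value=4
Op 11: inc R1 by 5 -> R1=(0,21,0) value=21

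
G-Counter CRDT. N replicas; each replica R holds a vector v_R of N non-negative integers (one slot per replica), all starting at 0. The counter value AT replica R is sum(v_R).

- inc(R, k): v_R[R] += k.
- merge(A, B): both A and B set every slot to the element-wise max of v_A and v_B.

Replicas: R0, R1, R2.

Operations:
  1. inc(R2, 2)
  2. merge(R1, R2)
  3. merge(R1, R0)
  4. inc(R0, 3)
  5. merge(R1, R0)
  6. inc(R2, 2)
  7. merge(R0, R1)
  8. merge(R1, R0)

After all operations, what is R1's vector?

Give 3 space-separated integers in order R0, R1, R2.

Op 1: inc R2 by 2 -> R2=(0,0,2) value=2
Op 2: merge R1<->R2 -> R1=(0,0,2) R2=(0,0,2)
Op 3: merge R1<->R0 -> R1=(0,0,2) R0=(0,0,2)
Op 4: inc R0 by 3 -> R0=(3,0,2) value=5
Op 5: merge R1<->R0 -> R1=(3,0,2) R0=(3,0,2)
Op 6: inc R2 by 2 -> R2=(0,0,4) value=4
Op 7: merge R0<->R1 -> R0=(3,0,2) R1=(3,0,2)
Op 8: merge R1<->R0 -> R1=(3,0,2) R0=(3,0,2)

Answer: 3 0 2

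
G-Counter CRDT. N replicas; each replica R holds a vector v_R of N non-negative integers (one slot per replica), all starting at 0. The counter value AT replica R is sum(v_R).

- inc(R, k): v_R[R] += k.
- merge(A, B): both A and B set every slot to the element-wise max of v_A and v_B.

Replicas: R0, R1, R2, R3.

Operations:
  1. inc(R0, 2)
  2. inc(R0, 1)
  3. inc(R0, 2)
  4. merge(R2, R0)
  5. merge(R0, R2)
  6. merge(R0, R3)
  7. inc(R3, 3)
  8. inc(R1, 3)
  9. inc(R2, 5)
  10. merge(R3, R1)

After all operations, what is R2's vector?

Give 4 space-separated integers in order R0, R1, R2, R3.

Op 1: inc R0 by 2 -> R0=(2,0,0,0) value=2
Op 2: inc R0 by 1 -> R0=(3,0,0,0) value=3
Op 3: inc R0 by 2 -> R0=(5,0,0,0) value=5
Op 4: merge R2<->R0 -> R2=(5,0,0,0) R0=(5,0,0,0)
Op 5: merge R0<->R2 -> R0=(5,0,0,0) R2=(5,0,0,0)
Op 6: merge R0<->R3 -> R0=(5,0,0,0) R3=(5,0,0,0)
Op 7: inc R3 by 3 -> R3=(5,0,0,3) value=8
Op 8: inc R1 by 3 -> R1=(0,3,0,0) value=3
Op 9: inc R2 by 5 -> R2=(5,0,5,0) value=10
Op 10: merge R3<->R1 -> R3=(5,3,0,3) R1=(5,3,0,3)

Answer: 5 0 5 0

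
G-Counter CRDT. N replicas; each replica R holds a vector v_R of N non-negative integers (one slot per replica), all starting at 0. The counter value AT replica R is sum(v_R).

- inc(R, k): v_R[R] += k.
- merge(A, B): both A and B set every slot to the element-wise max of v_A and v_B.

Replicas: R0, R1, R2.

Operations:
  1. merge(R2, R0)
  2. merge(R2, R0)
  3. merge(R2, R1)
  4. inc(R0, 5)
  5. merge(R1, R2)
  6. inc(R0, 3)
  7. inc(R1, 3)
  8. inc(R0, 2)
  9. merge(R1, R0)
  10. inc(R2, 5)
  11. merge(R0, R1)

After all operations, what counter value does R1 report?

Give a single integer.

Op 1: merge R2<->R0 -> R2=(0,0,0) R0=(0,0,0)
Op 2: merge R2<->R0 -> R2=(0,0,0) R0=(0,0,0)
Op 3: merge R2<->R1 -> R2=(0,0,0) R1=(0,0,0)
Op 4: inc R0 by 5 -> R0=(5,0,0) value=5
Op 5: merge R1<->R2 -> R1=(0,0,0) R2=(0,0,0)
Op 6: inc R0 by 3 -> R0=(8,0,0) value=8
Op 7: inc R1 by 3 -> R1=(0,3,0) value=3
Op 8: inc R0 by 2 -> R0=(10,0,0) value=10
Op 9: merge R1<->R0 -> R1=(10,3,0) R0=(10,3,0)
Op 10: inc R2 by 5 -> R2=(0,0,5) value=5
Op 11: merge R0<->R1 -> R0=(10,3,0) R1=(10,3,0)

Answer: 13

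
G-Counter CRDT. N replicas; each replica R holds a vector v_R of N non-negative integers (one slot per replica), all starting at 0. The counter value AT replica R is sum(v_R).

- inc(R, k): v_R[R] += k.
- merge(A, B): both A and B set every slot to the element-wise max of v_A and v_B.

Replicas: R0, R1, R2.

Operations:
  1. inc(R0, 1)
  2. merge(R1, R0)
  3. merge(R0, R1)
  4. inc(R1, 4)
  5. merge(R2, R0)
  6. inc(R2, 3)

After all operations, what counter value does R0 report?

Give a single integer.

Op 1: inc R0 by 1 -> R0=(1,0,0) value=1
Op 2: merge R1<->R0 -> R1=(1,0,0) R0=(1,0,0)
Op 3: merge R0<->R1 -> R0=(1,0,0) R1=(1,0,0)
Op 4: inc R1 by 4 -> R1=(1,4,0) value=5
Op 5: merge R2<->R0 -> R2=(1,0,0) R0=(1,0,0)
Op 6: inc R2 by 3 -> R2=(1,0,3) value=4

Answer: 1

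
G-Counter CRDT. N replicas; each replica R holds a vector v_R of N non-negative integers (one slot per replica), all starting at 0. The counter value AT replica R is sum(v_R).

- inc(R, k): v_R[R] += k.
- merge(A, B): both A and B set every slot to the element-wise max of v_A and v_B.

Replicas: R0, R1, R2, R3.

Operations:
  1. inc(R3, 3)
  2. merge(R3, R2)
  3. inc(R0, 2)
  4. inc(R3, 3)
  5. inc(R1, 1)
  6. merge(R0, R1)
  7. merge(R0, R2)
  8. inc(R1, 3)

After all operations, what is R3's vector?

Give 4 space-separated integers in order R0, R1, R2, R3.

Op 1: inc R3 by 3 -> R3=(0,0,0,3) value=3
Op 2: merge R3<->R2 -> R3=(0,0,0,3) R2=(0,0,0,3)
Op 3: inc R0 by 2 -> R0=(2,0,0,0) value=2
Op 4: inc R3 by 3 -> R3=(0,0,0,6) value=6
Op 5: inc R1 by 1 -> R1=(0,1,0,0) value=1
Op 6: merge R0<->R1 -> R0=(2,1,0,0) R1=(2,1,0,0)
Op 7: merge R0<->R2 -> R0=(2,1,0,3) R2=(2,1,0,3)
Op 8: inc R1 by 3 -> R1=(2,4,0,0) value=6

Answer: 0 0 0 6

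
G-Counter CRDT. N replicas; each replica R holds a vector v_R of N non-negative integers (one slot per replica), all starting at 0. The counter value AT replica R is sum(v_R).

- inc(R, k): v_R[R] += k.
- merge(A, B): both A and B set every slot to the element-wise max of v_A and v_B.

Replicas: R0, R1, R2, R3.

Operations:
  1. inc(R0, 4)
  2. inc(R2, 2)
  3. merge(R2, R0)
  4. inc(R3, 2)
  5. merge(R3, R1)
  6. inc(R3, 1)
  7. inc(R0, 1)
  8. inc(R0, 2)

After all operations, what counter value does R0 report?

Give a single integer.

Op 1: inc R0 by 4 -> R0=(4,0,0,0) value=4
Op 2: inc R2 by 2 -> R2=(0,0,2,0) value=2
Op 3: merge R2<->R0 -> R2=(4,0,2,0) R0=(4,0,2,0)
Op 4: inc R3 by 2 -> R3=(0,0,0,2) value=2
Op 5: merge R3<->R1 -> R3=(0,0,0,2) R1=(0,0,0,2)
Op 6: inc R3 by 1 -> R3=(0,0,0,3) value=3
Op 7: inc R0 by 1 -> R0=(5,0,2,0) value=7
Op 8: inc R0 by 2 -> R0=(7,0,2,0) value=9

Answer: 9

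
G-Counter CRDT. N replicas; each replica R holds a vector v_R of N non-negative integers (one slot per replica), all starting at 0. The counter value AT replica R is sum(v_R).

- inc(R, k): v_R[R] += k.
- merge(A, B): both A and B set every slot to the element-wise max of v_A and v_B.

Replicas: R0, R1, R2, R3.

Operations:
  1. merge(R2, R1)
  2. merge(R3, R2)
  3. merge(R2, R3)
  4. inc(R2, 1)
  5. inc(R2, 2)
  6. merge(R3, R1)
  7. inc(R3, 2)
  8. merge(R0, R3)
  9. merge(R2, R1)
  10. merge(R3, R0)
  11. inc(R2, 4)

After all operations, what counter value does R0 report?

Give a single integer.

Answer: 2

Derivation:
Op 1: merge R2<->R1 -> R2=(0,0,0,0) R1=(0,0,0,0)
Op 2: merge R3<->R2 -> R3=(0,0,0,0) R2=(0,0,0,0)
Op 3: merge R2<->R3 -> R2=(0,0,0,0) R3=(0,0,0,0)
Op 4: inc R2 by 1 -> R2=(0,0,1,0) value=1
Op 5: inc R2 by 2 -> R2=(0,0,3,0) value=3
Op 6: merge R3<->R1 -> R3=(0,0,0,0) R1=(0,0,0,0)
Op 7: inc R3 by 2 -> R3=(0,0,0,2) value=2
Op 8: merge R0<->R3 -> R0=(0,0,0,2) R3=(0,0,0,2)
Op 9: merge R2<->R1 -> R2=(0,0,3,0) R1=(0,0,3,0)
Op 10: merge R3<->R0 -> R3=(0,0,0,2) R0=(0,0,0,2)
Op 11: inc R2 by 4 -> R2=(0,0,7,0) value=7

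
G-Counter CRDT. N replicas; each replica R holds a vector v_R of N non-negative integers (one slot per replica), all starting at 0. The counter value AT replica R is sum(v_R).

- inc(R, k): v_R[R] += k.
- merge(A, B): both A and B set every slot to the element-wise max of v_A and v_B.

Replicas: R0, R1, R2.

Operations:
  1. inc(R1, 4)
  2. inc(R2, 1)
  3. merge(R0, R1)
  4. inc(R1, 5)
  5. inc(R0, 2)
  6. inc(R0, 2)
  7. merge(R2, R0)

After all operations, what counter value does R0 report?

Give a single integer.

Op 1: inc R1 by 4 -> R1=(0,4,0) value=4
Op 2: inc R2 by 1 -> R2=(0,0,1) value=1
Op 3: merge R0<->R1 -> R0=(0,4,0) R1=(0,4,0)
Op 4: inc R1 by 5 -> R1=(0,9,0) value=9
Op 5: inc R0 by 2 -> R0=(2,4,0) value=6
Op 6: inc R0 by 2 -> R0=(4,4,0) value=8
Op 7: merge R2<->R0 -> R2=(4,4,1) R0=(4,4,1)

Answer: 9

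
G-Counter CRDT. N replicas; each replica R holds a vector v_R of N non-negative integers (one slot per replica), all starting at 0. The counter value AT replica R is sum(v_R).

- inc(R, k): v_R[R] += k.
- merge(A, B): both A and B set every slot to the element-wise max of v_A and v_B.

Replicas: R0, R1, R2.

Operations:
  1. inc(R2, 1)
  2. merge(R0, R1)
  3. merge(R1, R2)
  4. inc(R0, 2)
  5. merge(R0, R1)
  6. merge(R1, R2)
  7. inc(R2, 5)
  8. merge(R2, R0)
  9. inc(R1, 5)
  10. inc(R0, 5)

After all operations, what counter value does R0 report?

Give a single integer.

Answer: 13

Derivation:
Op 1: inc R2 by 1 -> R2=(0,0,1) value=1
Op 2: merge R0<->R1 -> R0=(0,0,0) R1=(0,0,0)
Op 3: merge R1<->R2 -> R1=(0,0,1) R2=(0,0,1)
Op 4: inc R0 by 2 -> R0=(2,0,0) value=2
Op 5: merge R0<->R1 -> R0=(2,0,1) R1=(2,0,1)
Op 6: merge R1<->R2 -> R1=(2,0,1) R2=(2,0,1)
Op 7: inc R2 by 5 -> R2=(2,0,6) value=8
Op 8: merge R2<->R0 -> R2=(2,0,6) R0=(2,0,6)
Op 9: inc R1 by 5 -> R1=(2,5,1) value=8
Op 10: inc R0 by 5 -> R0=(7,0,6) value=13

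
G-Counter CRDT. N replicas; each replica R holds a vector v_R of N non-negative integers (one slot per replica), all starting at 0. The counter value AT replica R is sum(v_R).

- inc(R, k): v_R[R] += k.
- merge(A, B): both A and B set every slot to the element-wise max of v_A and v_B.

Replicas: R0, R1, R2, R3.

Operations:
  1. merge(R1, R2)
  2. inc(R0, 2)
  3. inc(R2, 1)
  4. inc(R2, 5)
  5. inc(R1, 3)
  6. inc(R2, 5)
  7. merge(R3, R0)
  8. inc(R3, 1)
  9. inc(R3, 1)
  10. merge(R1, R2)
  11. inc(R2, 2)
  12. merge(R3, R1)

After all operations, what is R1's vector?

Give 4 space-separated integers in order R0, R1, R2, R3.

Op 1: merge R1<->R2 -> R1=(0,0,0,0) R2=(0,0,0,0)
Op 2: inc R0 by 2 -> R0=(2,0,0,0) value=2
Op 3: inc R2 by 1 -> R2=(0,0,1,0) value=1
Op 4: inc R2 by 5 -> R2=(0,0,6,0) value=6
Op 5: inc R1 by 3 -> R1=(0,3,0,0) value=3
Op 6: inc R2 by 5 -> R2=(0,0,11,0) value=11
Op 7: merge R3<->R0 -> R3=(2,0,0,0) R0=(2,0,0,0)
Op 8: inc R3 by 1 -> R3=(2,0,0,1) value=3
Op 9: inc R3 by 1 -> R3=(2,0,0,2) value=4
Op 10: merge R1<->R2 -> R1=(0,3,11,0) R2=(0,3,11,0)
Op 11: inc R2 by 2 -> R2=(0,3,13,0) value=16
Op 12: merge R3<->R1 -> R3=(2,3,11,2) R1=(2,3,11,2)

Answer: 2 3 11 2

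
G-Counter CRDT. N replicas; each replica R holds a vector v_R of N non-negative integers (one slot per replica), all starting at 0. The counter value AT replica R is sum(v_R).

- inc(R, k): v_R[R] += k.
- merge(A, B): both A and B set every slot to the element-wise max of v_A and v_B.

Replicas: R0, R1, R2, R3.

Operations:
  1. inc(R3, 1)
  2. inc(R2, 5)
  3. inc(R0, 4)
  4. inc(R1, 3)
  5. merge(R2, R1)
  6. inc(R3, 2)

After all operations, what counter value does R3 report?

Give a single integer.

Answer: 3

Derivation:
Op 1: inc R3 by 1 -> R3=(0,0,0,1) value=1
Op 2: inc R2 by 5 -> R2=(0,0,5,0) value=5
Op 3: inc R0 by 4 -> R0=(4,0,0,0) value=4
Op 4: inc R1 by 3 -> R1=(0,3,0,0) value=3
Op 5: merge R2<->R1 -> R2=(0,3,5,0) R1=(0,3,5,0)
Op 6: inc R3 by 2 -> R3=(0,0,0,3) value=3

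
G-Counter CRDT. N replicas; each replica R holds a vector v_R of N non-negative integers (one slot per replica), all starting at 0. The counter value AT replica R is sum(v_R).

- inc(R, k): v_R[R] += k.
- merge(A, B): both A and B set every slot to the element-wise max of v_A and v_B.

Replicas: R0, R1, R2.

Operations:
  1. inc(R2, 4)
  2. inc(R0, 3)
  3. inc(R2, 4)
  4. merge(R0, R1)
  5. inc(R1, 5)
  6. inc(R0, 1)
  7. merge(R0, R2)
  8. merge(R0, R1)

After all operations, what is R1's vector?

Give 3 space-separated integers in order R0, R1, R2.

Op 1: inc R2 by 4 -> R2=(0,0,4) value=4
Op 2: inc R0 by 3 -> R0=(3,0,0) value=3
Op 3: inc R2 by 4 -> R2=(0,0,8) value=8
Op 4: merge R0<->R1 -> R0=(3,0,0) R1=(3,0,0)
Op 5: inc R1 by 5 -> R1=(3,5,0) value=8
Op 6: inc R0 by 1 -> R0=(4,0,0) value=4
Op 7: merge R0<->R2 -> R0=(4,0,8) R2=(4,0,8)
Op 8: merge R0<->R1 -> R0=(4,5,8) R1=(4,5,8)

Answer: 4 5 8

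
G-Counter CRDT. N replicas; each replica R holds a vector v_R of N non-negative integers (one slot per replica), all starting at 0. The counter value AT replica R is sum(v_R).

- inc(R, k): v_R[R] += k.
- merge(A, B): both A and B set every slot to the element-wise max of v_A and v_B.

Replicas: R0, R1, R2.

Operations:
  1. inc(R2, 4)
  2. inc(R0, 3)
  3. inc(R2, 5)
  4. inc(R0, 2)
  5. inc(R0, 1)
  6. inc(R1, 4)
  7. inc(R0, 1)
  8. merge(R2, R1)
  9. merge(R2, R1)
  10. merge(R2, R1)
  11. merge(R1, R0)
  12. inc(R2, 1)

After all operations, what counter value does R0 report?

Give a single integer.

Op 1: inc R2 by 4 -> R2=(0,0,4) value=4
Op 2: inc R0 by 3 -> R0=(3,0,0) value=3
Op 3: inc R2 by 5 -> R2=(0,0,9) value=9
Op 4: inc R0 by 2 -> R0=(5,0,0) value=5
Op 5: inc R0 by 1 -> R0=(6,0,0) value=6
Op 6: inc R1 by 4 -> R1=(0,4,0) value=4
Op 7: inc R0 by 1 -> R0=(7,0,0) value=7
Op 8: merge R2<->R1 -> R2=(0,4,9) R1=(0,4,9)
Op 9: merge R2<->R1 -> R2=(0,4,9) R1=(0,4,9)
Op 10: merge R2<->R1 -> R2=(0,4,9) R1=(0,4,9)
Op 11: merge R1<->R0 -> R1=(7,4,9) R0=(7,4,9)
Op 12: inc R2 by 1 -> R2=(0,4,10) value=14

Answer: 20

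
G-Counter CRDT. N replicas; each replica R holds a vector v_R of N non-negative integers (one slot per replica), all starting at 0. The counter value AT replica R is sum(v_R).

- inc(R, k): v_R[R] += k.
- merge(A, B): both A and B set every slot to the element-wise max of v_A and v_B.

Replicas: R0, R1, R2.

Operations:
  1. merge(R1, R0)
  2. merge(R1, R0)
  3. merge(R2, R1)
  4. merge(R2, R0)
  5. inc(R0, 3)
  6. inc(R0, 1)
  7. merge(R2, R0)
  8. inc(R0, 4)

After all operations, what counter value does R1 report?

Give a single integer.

Op 1: merge R1<->R0 -> R1=(0,0,0) R0=(0,0,0)
Op 2: merge R1<->R0 -> R1=(0,0,0) R0=(0,0,0)
Op 3: merge R2<->R1 -> R2=(0,0,0) R1=(0,0,0)
Op 4: merge R2<->R0 -> R2=(0,0,0) R0=(0,0,0)
Op 5: inc R0 by 3 -> R0=(3,0,0) value=3
Op 6: inc R0 by 1 -> R0=(4,0,0) value=4
Op 7: merge R2<->R0 -> R2=(4,0,0) R0=(4,0,0)
Op 8: inc R0 by 4 -> R0=(8,0,0) value=8

Answer: 0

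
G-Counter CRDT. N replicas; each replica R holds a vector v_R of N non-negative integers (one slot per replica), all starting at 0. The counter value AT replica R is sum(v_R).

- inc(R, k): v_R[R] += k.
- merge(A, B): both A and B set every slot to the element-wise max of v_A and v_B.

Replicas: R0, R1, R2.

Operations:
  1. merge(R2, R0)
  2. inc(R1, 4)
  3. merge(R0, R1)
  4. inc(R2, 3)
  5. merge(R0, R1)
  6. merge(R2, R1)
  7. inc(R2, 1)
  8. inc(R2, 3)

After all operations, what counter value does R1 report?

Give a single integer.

Op 1: merge R2<->R0 -> R2=(0,0,0) R0=(0,0,0)
Op 2: inc R1 by 4 -> R1=(0,4,0) value=4
Op 3: merge R0<->R1 -> R0=(0,4,0) R1=(0,4,0)
Op 4: inc R2 by 3 -> R2=(0,0,3) value=3
Op 5: merge R0<->R1 -> R0=(0,4,0) R1=(0,4,0)
Op 6: merge R2<->R1 -> R2=(0,4,3) R1=(0,4,3)
Op 7: inc R2 by 1 -> R2=(0,4,4) value=8
Op 8: inc R2 by 3 -> R2=(0,4,7) value=11

Answer: 7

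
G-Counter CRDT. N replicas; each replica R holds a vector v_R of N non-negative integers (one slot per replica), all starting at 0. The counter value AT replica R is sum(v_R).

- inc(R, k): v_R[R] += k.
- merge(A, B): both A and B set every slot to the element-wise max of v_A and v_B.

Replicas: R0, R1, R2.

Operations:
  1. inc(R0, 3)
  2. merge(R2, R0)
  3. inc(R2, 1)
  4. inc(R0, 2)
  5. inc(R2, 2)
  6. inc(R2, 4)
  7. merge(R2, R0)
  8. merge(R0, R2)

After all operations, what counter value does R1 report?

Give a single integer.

Op 1: inc R0 by 3 -> R0=(3,0,0) value=3
Op 2: merge R2<->R0 -> R2=(3,0,0) R0=(3,0,0)
Op 3: inc R2 by 1 -> R2=(3,0,1) value=4
Op 4: inc R0 by 2 -> R0=(5,0,0) value=5
Op 5: inc R2 by 2 -> R2=(3,0,3) value=6
Op 6: inc R2 by 4 -> R2=(3,0,7) value=10
Op 7: merge R2<->R0 -> R2=(5,0,7) R0=(5,0,7)
Op 8: merge R0<->R2 -> R0=(5,0,7) R2=(5,0,7)

Answer: 0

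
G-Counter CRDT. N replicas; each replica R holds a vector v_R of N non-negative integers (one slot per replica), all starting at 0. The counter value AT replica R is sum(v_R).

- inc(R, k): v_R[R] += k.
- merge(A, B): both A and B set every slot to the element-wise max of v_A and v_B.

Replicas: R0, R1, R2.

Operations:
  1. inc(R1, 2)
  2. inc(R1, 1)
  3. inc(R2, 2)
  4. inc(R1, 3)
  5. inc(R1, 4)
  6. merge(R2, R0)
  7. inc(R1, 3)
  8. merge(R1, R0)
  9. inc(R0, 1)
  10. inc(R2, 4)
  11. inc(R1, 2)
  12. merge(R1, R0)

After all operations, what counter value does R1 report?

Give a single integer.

Op 1: inc R1 by 2 -> R1=(0,2,0) value=2
Op 2: inc R1 by 1 -> R1=(0,3,0) value=3
Op 3: inc R2 by 2 -> R2=(0,0,2) value=2
Op 4: inc R1 by 3 -> R1=(0,6,0) value=6
Op 5: inc R1 by 4 -> R1=(0,10,0) value=10
Op 6: merge R2<->R0 -> R2=(0,0,2) R0=(0,0,2)
Op 7: inc R1 by 3 -> R1=(0,13,0) value=13
Op 8: merge R1<->R0 -> R1=(0,13,2) R0=(0,13,2)
Op 9: inc R0 by 1 -> R0=(1,13,2) value=16
Op 10: inc R2 by 4 -> R2=(0,0,6) value=6
Op 11: inc R1 by 2 -> R1=(0,15,2) value=17
Op 12: merge R1<->R0 -> R1=(1,15,2) R0=(1,15,2)

Answer: 18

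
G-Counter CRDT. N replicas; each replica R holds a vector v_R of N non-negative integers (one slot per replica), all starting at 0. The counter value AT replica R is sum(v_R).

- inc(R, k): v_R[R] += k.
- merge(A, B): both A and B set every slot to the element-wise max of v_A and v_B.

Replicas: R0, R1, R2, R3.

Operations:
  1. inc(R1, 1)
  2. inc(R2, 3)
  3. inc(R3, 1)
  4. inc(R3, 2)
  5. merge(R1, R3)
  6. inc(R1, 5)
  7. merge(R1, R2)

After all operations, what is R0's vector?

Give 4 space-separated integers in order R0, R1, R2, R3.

Op 1: inc R1 by 1 -> R1=(0,1,0,0) value=1
Op 2: inc R2 by 3 -> R2=(0,0,3,0) value=3
Op 3: inc R3 by 1 -> R3=(0,0,0,1) value=1
Op 4: inc R3 by 2 -> R3=(0,0,0,3) value=3
Op 5: merge R1<->R3 -> R1=(0,1,0,3) R3=(0,1,0,3)
Op 6: inc R1 by 5 -> R1=(0,6,0,3) value=9
Op 7: merge R1<->R2 -> R1=(0,6,3,3) R2=(0,6,3,3)

Answer: 0 0 0 0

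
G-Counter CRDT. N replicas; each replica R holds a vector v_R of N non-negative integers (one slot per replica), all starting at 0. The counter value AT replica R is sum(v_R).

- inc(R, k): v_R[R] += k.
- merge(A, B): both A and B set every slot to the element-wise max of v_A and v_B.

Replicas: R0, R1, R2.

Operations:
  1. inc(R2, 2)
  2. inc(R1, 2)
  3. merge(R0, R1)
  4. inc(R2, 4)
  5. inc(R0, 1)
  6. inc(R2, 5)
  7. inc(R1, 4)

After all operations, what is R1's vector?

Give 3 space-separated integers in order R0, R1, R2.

Op 1: inc R2 by 2 -> R2=(0,0,2) value=2
Op 2: inc R1 by 2 -> R1=(0,2,0) value=2
Op 3: merge R0<->R1 -> R0=(0,2,0) R1=(0,2,0)
Op 4: inc R2 by 4 -> R2=(0,0,6) value=6
Op 5: inc R0 by 1 -> R0=(1,2,0) value=3
Op 6: inc R2 by 5 -> R2=(0,0,11) value=11
Op 7: inc R1 by 4 -> R1=(0,6,0) value=6

Answer: 0 6 0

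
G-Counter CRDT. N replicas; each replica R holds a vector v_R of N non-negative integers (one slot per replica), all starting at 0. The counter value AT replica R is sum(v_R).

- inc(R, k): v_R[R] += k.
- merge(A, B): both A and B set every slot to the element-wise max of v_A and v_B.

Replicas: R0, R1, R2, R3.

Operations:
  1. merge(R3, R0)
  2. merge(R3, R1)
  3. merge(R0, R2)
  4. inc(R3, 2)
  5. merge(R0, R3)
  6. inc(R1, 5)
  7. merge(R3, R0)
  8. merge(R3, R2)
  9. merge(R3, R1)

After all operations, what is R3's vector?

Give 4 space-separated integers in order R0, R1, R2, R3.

Op 1: merge R3<->R0 -> R3=(0,0,0,0) R0=(0,0,0,0)
Op 2: merge R3<->R1 -> R3=(0,0,0,0) R1=(0,0,0,0)
Op 3: merge R0<->R2 -> R0=(0,0,0,0) R2=(0,0,0,0)
Op 4: inc R3 by 2 -> R3=(0,0,0,2) value=2
Op 5: merge R0<->R3 -> R0=(0,0,0,2) R3=(0,0,0,2)
Op 6: inc R1 by 5 -> R1=(0,5,0,0) value=5
Op 7: merge R3<->R0 -> R3=(0,0,0,2) R0=(0,0,0,2)
Op 8: merge R3<->R2 -> R3=(0,0,0,2) R2=(0,0,0,2)
Op 9: merge R3<->R1 -> R3=(0,5,0,2) R1=(0,5,0,2)

Answer: 0 5 0 2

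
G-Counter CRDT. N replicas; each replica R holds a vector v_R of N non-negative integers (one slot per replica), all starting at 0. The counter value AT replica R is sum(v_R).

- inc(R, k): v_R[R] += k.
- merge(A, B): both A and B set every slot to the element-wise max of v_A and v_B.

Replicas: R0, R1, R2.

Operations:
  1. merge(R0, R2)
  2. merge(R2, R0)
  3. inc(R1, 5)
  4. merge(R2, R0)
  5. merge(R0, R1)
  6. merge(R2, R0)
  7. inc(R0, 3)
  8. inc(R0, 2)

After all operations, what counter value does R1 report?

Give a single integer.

Answer: 5

Derivation:
Op 1: merge R0<->R2 -> R0=(0,0,0) R2=(0,0,0)
Op 2: merge R2<->R0 -> R2=(0,0,0) R0=(0,0,0)
Op 3: inc R1 by 5 -> R1=(0,5,0) value=5
Op 4: merge R2<->R0 -> R2=(0,0,0) R0=(0,0,0)
Op 5: merge R0<->R1 -> R0=(0,5,0) R1=(0,5,0)
Op 6: merge R2<->R0 -> R2=(0,5,0) R0=(0,5,0)
Op 7: inc R0 by 3 -> R0=(3,5,0) value=8
Op 8: inc R0 by 2 -> R0=(5,5,0) value=10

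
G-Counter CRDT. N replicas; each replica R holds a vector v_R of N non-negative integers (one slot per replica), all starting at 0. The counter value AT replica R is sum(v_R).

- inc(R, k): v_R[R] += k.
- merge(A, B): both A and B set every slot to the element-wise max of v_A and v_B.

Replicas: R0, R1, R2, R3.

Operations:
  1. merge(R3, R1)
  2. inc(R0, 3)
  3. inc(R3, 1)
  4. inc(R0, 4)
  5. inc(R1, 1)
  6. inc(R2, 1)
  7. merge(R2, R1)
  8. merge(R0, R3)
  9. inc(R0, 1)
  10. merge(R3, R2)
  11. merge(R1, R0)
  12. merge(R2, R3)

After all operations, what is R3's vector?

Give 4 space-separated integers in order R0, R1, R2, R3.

Op 1: merge R3<->R1 -> R3=(0,0,0,0) R1=(0,0,0,0)
Op 2: inc R0 by 3 -> R0=(3,0,0,0) value=3
Op 3: inc R3 by 1 -> R3=(0,0,0,1) value=1
Op 4: inc R0 by 4 -> R0=(7,0,0,0) value=7
Op 5: inc R1 by 1 -> R1=(0,1,0,0) value=1
Op 6: inc R2 by 1 -> R2=(0,0,1,0) value=1
Op 7: merge R2<->R1 -> R2=(0,1,1,0) R1=(0,1,1,0)
Op 8: merge R0<->R3 -> R0=(7,0,0,1) R3=(7,0,0,1)
Op 9: inc R0 by 1 -> R0=(8,0,0,1) value=9
Op 10: merge R3<->R2 -> R3=(7,1,1,1) R2=(7,1,1,1)
Op 11: merge R1<->R0 -> R1=(8,1,1,1) R0=(8,1,1,1)
Op 12: merge R2<->R3 -> R2=(7,1,1,1) R3=(7,1,1,1)

Answer: 7 1 1 1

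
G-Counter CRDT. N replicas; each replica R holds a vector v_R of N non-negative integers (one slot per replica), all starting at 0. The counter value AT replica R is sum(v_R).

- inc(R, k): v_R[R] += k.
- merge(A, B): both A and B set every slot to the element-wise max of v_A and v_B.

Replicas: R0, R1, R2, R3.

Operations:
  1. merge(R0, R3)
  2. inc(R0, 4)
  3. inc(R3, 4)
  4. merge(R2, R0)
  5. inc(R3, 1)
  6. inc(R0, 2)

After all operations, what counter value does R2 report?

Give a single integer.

Answer: 4

Derivation:
Op 1: merge R0<->R3 -> R0=(0,0,0,0) R3=(0,0,0,0)
Op 2: inc R0 by 4 -> R0=(4,0,0,0) value=4
Op 3: inc R3 by 4 -> R3=(0,0,0,4) value=4
Op 4: merge R2<->R0 -> R2=(4,0,0,0) R0=(4,0,0,0)
Op 5: inc R3 by 1 -> R3=(0,0,0,5) value=5
Op 6: inc R0 by 2 -> R0=(6,0,0,0) value=6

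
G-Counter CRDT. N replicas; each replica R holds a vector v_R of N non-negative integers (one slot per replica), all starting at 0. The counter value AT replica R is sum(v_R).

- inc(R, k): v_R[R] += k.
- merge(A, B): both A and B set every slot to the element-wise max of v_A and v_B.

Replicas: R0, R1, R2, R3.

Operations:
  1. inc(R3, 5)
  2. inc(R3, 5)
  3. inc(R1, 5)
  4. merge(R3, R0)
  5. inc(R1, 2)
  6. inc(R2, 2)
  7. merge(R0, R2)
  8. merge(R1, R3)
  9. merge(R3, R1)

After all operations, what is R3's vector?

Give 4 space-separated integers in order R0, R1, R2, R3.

Op 1: inc R3 by 5 -> R3=(0,0,0,5) value=5
Op 2: inc R3 by 5 -> R3=(0,0,0,10) value=10
Op 3: inc R1 by 5 -> R1=(0,5,0,0) value=5
Op 4: merge R3<->R0 -> R3=(0,0,0,10) R0=(0,0,0,10)
Op 5: inc R1 by 2 -> R1=(0,7,0,0) value=7
Op 6: inc R2 by 2 -> R2=(0,0,2,0) value=2
Op 7: merge R0<->R2 -> R0=(0,0,2,10) R2=(0,0,2,10)
Op 8: merge R1<->R3 -> R1=(0,7,0,10) R3=(0,7,0,10)
Op 9: merge R3<->R1 -> R3=(0,7,0,10) R1=(0,7,0,10)

Answer: 0 7 0 10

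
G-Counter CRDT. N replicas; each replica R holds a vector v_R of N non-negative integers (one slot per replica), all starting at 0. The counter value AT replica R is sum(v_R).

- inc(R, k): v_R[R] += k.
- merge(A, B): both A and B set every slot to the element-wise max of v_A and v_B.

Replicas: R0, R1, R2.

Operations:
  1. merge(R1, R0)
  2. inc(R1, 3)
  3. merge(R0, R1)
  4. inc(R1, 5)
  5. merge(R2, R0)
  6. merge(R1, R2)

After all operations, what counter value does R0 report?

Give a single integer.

Op 1: merge R1<->R0 -> R1=(0,0,0) R0=(0,0,0)
Op 2: inc R1 by 3 -> R1=(0,3,0) value=3
Op 3: merge R0<->R1 -> R0=(0,3,0) R1=(0,3,0)
Op 4: inc R1 by 5 -> R1=(0,8,0) value=8
Op 5: merge R2<->R0 -> R2=(0,3,0) R0=(0,3,0)
Op 6: merge R1<->R2 -> R1=(0,8,0) R2=(0,8,0)

Answer: 3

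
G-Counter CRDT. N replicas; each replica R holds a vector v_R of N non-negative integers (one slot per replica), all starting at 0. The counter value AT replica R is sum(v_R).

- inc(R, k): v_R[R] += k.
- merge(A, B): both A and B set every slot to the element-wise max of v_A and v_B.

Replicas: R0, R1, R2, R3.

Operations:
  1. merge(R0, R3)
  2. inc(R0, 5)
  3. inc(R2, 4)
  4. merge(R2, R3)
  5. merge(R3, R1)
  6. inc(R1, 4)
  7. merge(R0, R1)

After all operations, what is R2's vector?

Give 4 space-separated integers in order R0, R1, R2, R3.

Answer: 0 0 4 0

Derivation:
Op 1: merge R0<->R3 -> R0=(0,0,0,0) R3=(0,0,0,0)
Op 2: inc R0 by 5 -> R0=(5,0,0,0) value=5
Op 3: inc R2 by 4 -> R2=(0,0,4,0) value=4
Op 4: merge R2<->R3 -> R2=(0,0,4,0) R3=(0,0,4,0)
Op 5: merge R3<->R1 -> R3=(0,0,4,0) R1=(0,0,4,0)
Op 6: inc R1 by 4 -> R1=(0,4,4,0) value=8
Op 7: merge R0<->R1 -> R0=(5,4,4,0) R1=(5,4,4,0)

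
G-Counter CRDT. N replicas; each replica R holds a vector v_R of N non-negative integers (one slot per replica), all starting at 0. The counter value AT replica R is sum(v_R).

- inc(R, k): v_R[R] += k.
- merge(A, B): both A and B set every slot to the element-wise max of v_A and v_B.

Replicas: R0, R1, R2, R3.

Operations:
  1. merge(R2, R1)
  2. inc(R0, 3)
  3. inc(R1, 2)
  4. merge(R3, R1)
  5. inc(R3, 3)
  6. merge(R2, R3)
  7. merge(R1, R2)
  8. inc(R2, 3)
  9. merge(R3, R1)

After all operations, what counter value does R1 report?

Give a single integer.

Op 1: merge R2<->R1 -> R2=(0,0,0,0) R1=(0,0,0,0)
Op 2: inc R0 by 3 -> R0=(3,0,0,0) value=3
Op 3: inc R1 by 2 -> R1=(0,2,0,0) value=2
Op 4: merge R3<->R1 -> R3=(0,2,0,0) R1=(0,2,0,0)
Op 5: inc R3 by 3 -> R3=(0,2,0,3) value=5
Op 6: merge R2<->R3 -> R2=(0,2,0,3) R3=(0,2,0,3)
Op 7: merge R1<->R2 -> R1=(0,2,0,3) R2=(0,2,0,3)
Op 8: inc R2 by 3 -> R2=(0,2,3,3) value=8
Op 9: merge R3<->R1 -> R3=(0,2,0,3) R1=(0,2,0,3)

Answer: 5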